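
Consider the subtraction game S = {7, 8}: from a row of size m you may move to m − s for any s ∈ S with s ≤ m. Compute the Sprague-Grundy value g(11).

Compute g(0), g(1), … for moves {7, 8}:
g(0) = mex{} = 0
g(1) = mex{} = 0
g(2) = mex{} = 0
g(3) = mex{} = 0
g(4) = mex{} = 0
g(5) = mex{} = 0
g(6) = mex{} = 0
g(7) = mex{0} = 1
g(8) = mex{0} = 1
g(9) = mex{0} = 1
g(10) = mex{0} = 1
g(11) = mex{0} = 1
So g(11) = 1.

1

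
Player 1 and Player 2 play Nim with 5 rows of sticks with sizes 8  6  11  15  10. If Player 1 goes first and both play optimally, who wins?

Player 2 wins

Nim-sum: 8 XOR 6 XOR 11 XOR 15 XOR 10 = 0.
The nim-sum is 0, so this is a P-position: the player to move is in a losing position under optimal play; Player 1 is about to move from it and so loses — Player 2 wins.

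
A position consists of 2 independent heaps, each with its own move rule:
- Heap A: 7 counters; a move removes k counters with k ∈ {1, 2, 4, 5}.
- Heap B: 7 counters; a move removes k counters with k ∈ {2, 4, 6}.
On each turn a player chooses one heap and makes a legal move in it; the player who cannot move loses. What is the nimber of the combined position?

2

For heap A, compute g(0), g(1), … with moves {1, 2, 4, 5}:
g(0) = mex{} = 0
g(1) = mex{0} = 1
g(2) = mex{0,1} = 2
g(3) = mex{1,2} = 0
g(4) = mex{0,2} = 1
g(5) = mex{0,1} = 2
g(6) = mex{1,2} = 0
g(7) = mex{0,2} = 1
So g(7) = 1.
For heap B, compute g(0), g(1), … with moves {2, 4, 6}:
k:     0  1  2  3  4  5  6  7
g(k):  0  0  1  1  2  2  3  3
So g(7) = 3.
By the Sprague-Grundy theorem, the Grundy value of a sum of independent games is the XOR of the component values.
Combined value = 1 XOR 3 = 2.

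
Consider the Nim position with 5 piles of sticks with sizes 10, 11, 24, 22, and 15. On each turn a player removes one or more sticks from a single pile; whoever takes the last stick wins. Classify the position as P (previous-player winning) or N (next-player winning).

Nim-sum: 10 ^ 11 ^ 24 ^ 22 ^ 15 = 0.
The nim-sum is 0, so this is a P-position: the player to move is in a losing position under optimal play.

P-position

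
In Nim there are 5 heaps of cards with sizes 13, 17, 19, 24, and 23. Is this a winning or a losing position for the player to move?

Bitwise XOR of the heap sizes:
  01101  (13)
  10001  (17)
  10011  (19)
  11000  (24)
  10111  (23)
  -----
  00000  (0)
The nim-sum is 0, so this is a P-position: the player to move is in a losing position under optimal play.

Losing position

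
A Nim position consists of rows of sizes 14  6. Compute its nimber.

8

Compute the nim-sum pairwise:
14 ^ 6 = 8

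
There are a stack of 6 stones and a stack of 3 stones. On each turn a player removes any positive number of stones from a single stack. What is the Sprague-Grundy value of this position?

Nim-sum: 6 XOR 3 = 5.

5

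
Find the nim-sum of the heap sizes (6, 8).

Nim-sum: 6 ⊕ 8 = 14.

14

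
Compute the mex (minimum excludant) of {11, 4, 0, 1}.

2

The values 0, 1 are all present; 2 is the first non-negative integer missing from the set.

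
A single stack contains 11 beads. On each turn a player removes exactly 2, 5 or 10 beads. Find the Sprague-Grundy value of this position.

2

Compute g(0), g(1), … for moves {2, 5, 10}:
g(0) = mex{} = 0
g(1) = mex{} = 0
g(2) = mex{0} = 1
g(3) = mex{0} = 1
g(4) = mex{1} = 0
g(5) = mex{0,1} = 2
g(6) = mex{0} = 1
g(7) = mex{1,2} = 0
g(8) = mex{1} = 0
g(9) = mex{0} = 1
g(10) = mex{0,2} = 1
g(11) = mex{0,1} = 2
So g(11) = 2.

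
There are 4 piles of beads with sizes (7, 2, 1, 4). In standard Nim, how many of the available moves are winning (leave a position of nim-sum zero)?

Nim-sum: 7 ^ 2 ^ 1 ^ 4 = 0.
The nim-sum is already 0, so every move leaves a nonzero nim-sum — there are no winning moves.

0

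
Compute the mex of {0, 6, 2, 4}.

1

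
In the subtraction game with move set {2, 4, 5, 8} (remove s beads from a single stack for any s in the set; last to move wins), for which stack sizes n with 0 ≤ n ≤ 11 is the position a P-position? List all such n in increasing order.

Compute g(0), g(1), … for moves {2, 4, 5, 8}:
k:     0  1  2  3  4  5  6  7  8  9 10 11
g(k):  0  0  1  1  2  2  3  0  4  1  0  2
The P-positions (g = 0) in 0..11 are 0, 1, 7, 10.

0, 1, 7, 10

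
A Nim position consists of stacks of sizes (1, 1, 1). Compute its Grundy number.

1

Compute the nim-sum pairwise:
1 XOR 1 = 0
0 XOR 1 = 1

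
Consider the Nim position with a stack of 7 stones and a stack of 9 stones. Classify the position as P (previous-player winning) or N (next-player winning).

N-position

Compute the nim-sum pairwise:
7 ⊕ 9 = 14
The nim-sum is 14 ≠ 0, so this is an N-position: the player to move can win.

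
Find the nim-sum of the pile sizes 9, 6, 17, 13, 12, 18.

Write each in binary and XOR column by column:
  01001  (9)
  00110  (6)
  10001  (17)
  01101  (13)
  01100  (12)
  10010  (18)
  -----
  01101  (13)

13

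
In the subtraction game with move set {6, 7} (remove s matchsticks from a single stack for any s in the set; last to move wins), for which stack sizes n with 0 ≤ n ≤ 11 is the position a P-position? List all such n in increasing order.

0, 1, 2, 3, 4, 5

Grundy values for subtraction set {6, 7}:
k:     0  1  2  3  4  5  6  7  8  9 10 11
g(k):  0  0  0  0  0  0  1  1  1  1  1  1
The P-positions (g = 0) in 0..11 are 0, 1, 2, 3, 4, 5.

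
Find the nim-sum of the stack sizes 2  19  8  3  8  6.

20

Compute the nim-sum pairwise:
2 XOR 19 = 17
17 XOR 8 = 25
25 XOR 3 = 26
26 XOR 8 = 18
18 XOR 6 = 20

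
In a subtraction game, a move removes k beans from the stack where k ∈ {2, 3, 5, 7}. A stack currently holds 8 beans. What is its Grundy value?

Grundy values for subtraction set {2, 3, 5, 7}:
g(0) = mex{} = 0
g(1) = mex{} = 0
g(2) = mex{0} = 1
g(3) = mex{0} = 1
g(4) = mex{0,1} = 2
g(5) = mex{0,1} = 2
g(6) = mex{0,1,2} = 3
g(7) = mex{0,1,2} = 3
g(8) = mex{0,1,2,3} = 4
So g(8) = 4.

4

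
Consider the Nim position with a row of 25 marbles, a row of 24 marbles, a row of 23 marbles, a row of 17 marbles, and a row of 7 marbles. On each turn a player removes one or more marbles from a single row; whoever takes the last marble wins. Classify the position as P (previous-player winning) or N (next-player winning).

Compute the nim-sum pairwise:
25 XOR 24 = 1
1 XOR 23 = 22
22 XOR 17 = 7
7 XOR 7 = 0
The nim-sum is 0, so this is a P-position: the player to move is in a losing position under optimal play.

P-position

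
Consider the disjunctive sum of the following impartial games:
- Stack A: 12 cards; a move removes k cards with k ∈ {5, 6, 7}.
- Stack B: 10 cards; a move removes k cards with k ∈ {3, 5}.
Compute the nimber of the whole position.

0

For stack A, compute g(0), g(1), … with moves {5, 6, 7}:
g(0) = mex{} = 0
g(1) = mex{} = 0
g(2) = mex{} = 0
g(3) = mex{} = 0
g(4) = mex{} = 0
g(5) = mex{0} = 1
g(6) = mex{0} = 1
g(7) = mex{0} = 1
g(8) = mex{0} = 1
g(9) = mex{0} = 1
g(10) = mex{0,1} = 2
g(11) = mex{0,1} = 2
g(12) = mex{1} = 0
So g(12) = 0.
For stack B, compute g(0), g(1), … with moves {3, 5}:
g(0) = mex{} = 0
g(1) = mex{} = 0
g(2) = mex{} = 0
g(3) = mex{0} = 1
g(4) = mex{0} = 1
g(5) = mex{0} = 1
g(6) = mex{0,1} = 2
g(7) = mex{0,1} = 2
g(8) = mex{1} = 0
g(9) = mex{1,2} = 0
g(10) = mex{1,2} = 0
So g(10) = 0.
The value of a disjunctive sum is the nim-sum of the parts.
Combined value = 0 XOR 0 = 0.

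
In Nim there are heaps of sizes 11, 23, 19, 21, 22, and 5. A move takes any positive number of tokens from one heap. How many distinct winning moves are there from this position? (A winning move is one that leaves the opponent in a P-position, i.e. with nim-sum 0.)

Nim-sum: 11 ⊕ 23 ⊕ 19 ⊕ 21 ⊕ 22 ⊕ 5 = 9.
The overall nim-sum is X = 9. A heap of size p has a winning move iff p XOR X < p (reduce it to p XOR X).
  11: 11 XOR 9 = 2 < 11 — winning move (to 2).
  23: 23 XOR 9 = 30 ≥ 23 — no move.
  19: 19 XOR 9 = 26 ≥ 19 — no move.
  21: 21 XOR 9 = 28 ≥ 21 — no move.
  22: 22 XOR 9 = 31 ≥ 22 — no move.
  5: 5 XOR 9 = 12 ≥ 5 — no move.
That gives 1 winning move.

1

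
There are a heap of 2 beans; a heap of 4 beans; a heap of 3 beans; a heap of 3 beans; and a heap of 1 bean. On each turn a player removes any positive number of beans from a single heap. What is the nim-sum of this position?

7

Nim-sum: 2 ^ 4 ^ 3 ^ 3 ^ 1 = 7.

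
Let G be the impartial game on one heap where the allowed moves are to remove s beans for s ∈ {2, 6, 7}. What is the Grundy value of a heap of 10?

Grundy values for subtraction set {2, 6, 7}:
k:     0  1  2  3  4  5  6  7  8  9 10
g(k):  0  0  1  1  0  0  1  1  2  0  3
So g(10) = 3.

3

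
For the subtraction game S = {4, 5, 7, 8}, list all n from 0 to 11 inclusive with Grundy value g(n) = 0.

0, 1, 2, 3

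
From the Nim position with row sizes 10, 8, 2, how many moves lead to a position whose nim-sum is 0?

0

Nim-sum: 10 ^ 8 ^ 2 = 0.
The nim-sum is already 0, so every move leaves a nonzero nim-sum — there are no winning moves.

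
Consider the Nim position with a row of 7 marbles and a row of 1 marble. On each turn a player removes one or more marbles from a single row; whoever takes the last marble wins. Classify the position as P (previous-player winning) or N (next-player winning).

Compute the nim-sum pairwise:
7 ^ 1 = 6
The nim-sum is 6 ≠ 0, so this is an N-position: the player to move can win.

N-position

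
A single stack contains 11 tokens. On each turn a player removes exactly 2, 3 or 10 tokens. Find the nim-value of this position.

Grundy values for subtraction set {2, 3, 10}:
k:     0  1  2  3  4  5  6  7  8  9 10 11
g(k):  0  0  1  1  2  0  0  1  1  2  2  3
So g(11) = 3.

3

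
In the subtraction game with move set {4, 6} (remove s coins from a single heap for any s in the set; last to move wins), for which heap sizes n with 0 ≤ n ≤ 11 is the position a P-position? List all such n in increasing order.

Grundy values for subtraction set {4, 6}:
g(0) = mex{} = 0
g(1) = mex{} = 0
g(2) = mex{} = 0
g(3) = mex{} = 0
g(4) = mex{0} = 1
g(5) = mex{0} = 1
g(6) = mex{0} = 1
g(7) = mex{0} = 1
g(8) = mex{0,1} = 2
g(9) = mex{0,1} = 2
g(10) = mex{1} = 0
g(11) = mex{1} = 0
The P-positions (g = 0) in 0..11 are 0, 1, 2, 3, 10, 11.

0, 1, 2, 3, 10, 11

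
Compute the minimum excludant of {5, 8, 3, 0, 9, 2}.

0 is in the set but 1 is not, so the mex is 1.

1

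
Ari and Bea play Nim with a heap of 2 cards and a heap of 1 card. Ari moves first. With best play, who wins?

Nim-sum: 2 XOR 1 = 3.
The nim-sum is 3 ≠ 0, so this is an N-position: the player to move can win; Ari has a winning move.

Ari wins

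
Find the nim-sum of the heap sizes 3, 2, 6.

7

Compute the nim-sum pairwise:
3 ^ 2 = 1
1 ^ 6 = 7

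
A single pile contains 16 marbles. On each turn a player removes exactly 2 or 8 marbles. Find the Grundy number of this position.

1

Grundy values for subtraction set {2, 8}:
k:     0  1  2  3  4  5  6  7  8  9 10 11 12 13 14 15 16
g(k):  0  0  1  1  0  0  1  1  2  2  0  0  1  1  0  0  1
So g(16) = 1.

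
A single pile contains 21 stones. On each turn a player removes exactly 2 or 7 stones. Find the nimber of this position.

Compute g(0), g(1), … for moves {2, 7}:
k:     0  1  2  3  4  5  6  7  8  9 10 11 12 13 14 15 16 17 18 19 20 21
g(k):  0  0  1  1  0  0  1  1  2  0  0  1  1  0  0  1  1  2  0  0  1  1
So g(21) = 1.

1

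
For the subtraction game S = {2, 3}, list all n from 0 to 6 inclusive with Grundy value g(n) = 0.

0, 1, 5, 6

Grundy values for subtraction set {2, 3}:
k:     0  1  2  3  4  5  6
g(k):  0  0  1  1  2  0  0
The P-positions (g = 0) in 0..6 are 0, 1, 5, 6.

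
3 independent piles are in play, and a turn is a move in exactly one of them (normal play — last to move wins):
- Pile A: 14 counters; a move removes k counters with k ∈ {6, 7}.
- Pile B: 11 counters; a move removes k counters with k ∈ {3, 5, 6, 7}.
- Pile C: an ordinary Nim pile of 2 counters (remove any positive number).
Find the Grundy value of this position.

2

For pile A, compute g(0), g(1), … with moves {6, 7}:
g(0) = mex{} = 0
g(1) = mex{} = 0
g(2) = mex{} = 0
g(3) = mex{} = 0
g(4) = mex{} = 0
g(5) = mex{} = 0
g(6) = mex{0} = 1
g(7) = mex{0} = 1
g(8) = mex{0} = 1
g(9) = mex{0} = 1
g(10) = mex{0} = 1
g(11) = mex{0} = 1
g(12) = mex{0,1} = 2
g(13) = mex{1} = 0
g(14) = mex{1} = 0
So g(14) = 0.
For pile B, compute g(0), g(1), … with moves {3, 5, 6, 7}:
k:     0  1  2  3  4  5  6  7  8  9 10 11
g(k):  0  0  0  1  1  1  2  2  2  3  0  0
So g(11) = 0.
Pile C is a plain Nim pile of size 2, so its Grundy value is 2.
By the Sprague-Grundy theorem, the Grundy value of a sum of independent games is the XOR of the component values.
Combined value = 0 XOR 0 XOR 2 = 2.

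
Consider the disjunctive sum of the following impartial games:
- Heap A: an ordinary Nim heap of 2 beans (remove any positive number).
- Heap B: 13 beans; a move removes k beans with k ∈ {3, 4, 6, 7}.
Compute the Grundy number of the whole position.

3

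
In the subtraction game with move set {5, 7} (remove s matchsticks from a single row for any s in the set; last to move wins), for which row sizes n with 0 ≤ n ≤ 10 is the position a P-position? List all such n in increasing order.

0, 1, 2, 3, 4

Compute g(0), g(1), … for moves {5, 7}:
k:     0  1  2  3  4  5  6  7  8  9 10
g(k):  0  0  0  0  0  1  1  1  1  1  2
The P-positions (g = 0) in 0..10 are 0, 1, 2, 3, 4.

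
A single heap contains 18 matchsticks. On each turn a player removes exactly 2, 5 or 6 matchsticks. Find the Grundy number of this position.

3

Compute g(0), g(1), … for moves {2, 5, 6}:
k:     0  1  2  3  4  5  6  7  8  9 10 11 12 13 14 15 16 17 18
g(k):  0  0  1  1  0  2  1  3  0  2  1  0  0  1  1  0  2  1  3
So g(18) = 3.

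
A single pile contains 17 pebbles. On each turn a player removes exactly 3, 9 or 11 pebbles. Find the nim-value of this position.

1

Build the Grundy sequence with g(k) = mex{g(k−s) : s ∈ {3, 9, 11}, s ≤ k}:
k:     0  1  2  3  4  5  6  7  8  9 10 11 12 13 14 15 16 17
g(k):  0  0  0  1  1  1  0  0  0  1  1  1  2  2  0  3  3  1
So g(17) = 1.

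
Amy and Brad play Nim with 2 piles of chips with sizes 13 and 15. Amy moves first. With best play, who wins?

Amy wins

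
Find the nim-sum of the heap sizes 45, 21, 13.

53

Compute the nim-sum pairwise:
45 ⊕ 21 = 56
56 ⊕ 13 = 53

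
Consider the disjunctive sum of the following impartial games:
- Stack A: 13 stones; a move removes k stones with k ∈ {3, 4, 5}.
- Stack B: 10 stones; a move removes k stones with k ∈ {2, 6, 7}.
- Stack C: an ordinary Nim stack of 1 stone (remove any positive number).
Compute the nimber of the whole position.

Grundy values for stack A (subtraction set {3, 4, 5}):
k:     0  1  2  3  4  5  6  7  8  9 10 11 12 13
g(k):  0  0  0  1  1  1  2  2  0  0  0  1  1  1
So g(13) = 1.
Grundy values for stack B (subtraction set {2, 6, 7}):
k:     0  1  2  3  4  5  6  7  8  9 10
g(k):  0  0  1  1  0  0  1  1  2  0  3
So g(10) = 3.
Stack C is a plain Nim stack of size 1, so its Grundy value is 1.
The value of a disjunctive sum is the nim-sum of the parts.
Combined value = 1 XOR 3 XOR 1 = 3.

3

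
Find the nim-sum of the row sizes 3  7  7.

Compute the nim-sum pairwise:
3 ^ 7 = 4
4 ^ 7 = 3

3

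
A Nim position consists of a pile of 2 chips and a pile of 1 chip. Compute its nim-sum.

Write each in binary and XOR column by column:
  10  (2)
  01  (1)
  --
  11  (3)

3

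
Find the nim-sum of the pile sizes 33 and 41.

8

Write each in binary and XOR column by column:
  100001  (33)
  101001  (41)
  ------
  001000  (8)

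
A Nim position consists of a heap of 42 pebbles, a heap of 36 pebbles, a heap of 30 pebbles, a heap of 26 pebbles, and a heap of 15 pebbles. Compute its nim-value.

Nim-sum: 42 XOR 36 XOR 30 XOR 26 XOR 15 = 5.

5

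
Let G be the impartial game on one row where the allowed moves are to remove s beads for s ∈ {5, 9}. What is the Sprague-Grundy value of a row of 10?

Compute g(0), g(1), … for moves {5, 9}:
k:     0  1  2  3  4  5  6  7  8  9 10
g(k):  0  0  0  0  0  1  1  1  1  1  2
So g(10) = 2.

2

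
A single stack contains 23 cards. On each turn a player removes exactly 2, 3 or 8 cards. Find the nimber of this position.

1

Build the Grundy sequence with g(k) = mex{g(k−s) : s ∈ {2, 3, 8}, s ≤ k}:
k:     0  1  2  3  4  5  6  7  8  9 10 11 12 13 14 15 16 17 18 19 20 21 22 23
g(k):  0  0  1  1  2  0  0  1  1  2  0  0  1  1  2  0  0  1  1  2  0  0  1  1
So g(23) = 1.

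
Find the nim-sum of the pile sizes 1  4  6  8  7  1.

13

Nim-sum: 1 ⊕ 4 ⊕ 6 ⊕ 8 ⊕ 7 ⊕ 1 = 13.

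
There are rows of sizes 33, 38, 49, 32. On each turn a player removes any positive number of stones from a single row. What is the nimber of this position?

22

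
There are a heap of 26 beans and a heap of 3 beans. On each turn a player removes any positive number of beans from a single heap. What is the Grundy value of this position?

25

Nim-sum: 26 ⊕ 3 = 25.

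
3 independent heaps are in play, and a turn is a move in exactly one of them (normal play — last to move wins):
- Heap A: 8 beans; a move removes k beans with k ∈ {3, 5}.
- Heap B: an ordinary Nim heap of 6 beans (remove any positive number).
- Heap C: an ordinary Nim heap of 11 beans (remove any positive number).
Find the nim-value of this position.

13

Grundy values for heap A (subtraction set {3, 5}):
k:     0  1  2  3  4  5  6  7  8
g(k):  0  0  0  1  1  1  2  2  0
So g(8) = 0.
Heap B is a plain Nim heap of size 6, so its Grundy value is 6.
Heap C is a plain Nim heap of size 11, so its Grundy value is 11.
By the Sprague-Grundy theorem, the Grundy value of a sum of independent games is the XOR of the component values.
Combined value = 0 XOR 6 XOR 11 = 13.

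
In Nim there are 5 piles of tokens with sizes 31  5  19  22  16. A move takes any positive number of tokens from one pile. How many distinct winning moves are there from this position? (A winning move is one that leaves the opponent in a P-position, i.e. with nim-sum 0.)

1

Compute the nim-sum pairwise:
31 ^ 5 = 26
26 ^ 19 = 9
9 ^ 22 = 31
31 ^ 16 = 15
The overall nim-sum is X = 15. A pile of size p has a winning move iff p XOR X < p (reduce it to p XOR X).
  31: 31 XOR 15 = 16 < 31 — winning move (to 16).
  5: 5 XOR 15 = 10 ≥ 5 — no move.
  19: 19 XOR 15 = 28 ≥ 19 — no move.
  22: 22 XOR 15 = 25 ≥ 22 — no move.
  16: 16 XOR 15 = 31 ≥ 16 — no move.
That gives 1 winning move.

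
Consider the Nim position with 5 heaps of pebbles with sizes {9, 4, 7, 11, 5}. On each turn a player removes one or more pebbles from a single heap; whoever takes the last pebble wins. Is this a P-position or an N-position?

N-position

Bitwise XOR of the heap sizes:
  1001  (9)
  0100  (4)
  0111  (7)
  1011  (11)
  0101  (5)
  ----
  0100  (4)
The nim-sum is 4 ≠ 0, so this is an N-position: the player to move can win.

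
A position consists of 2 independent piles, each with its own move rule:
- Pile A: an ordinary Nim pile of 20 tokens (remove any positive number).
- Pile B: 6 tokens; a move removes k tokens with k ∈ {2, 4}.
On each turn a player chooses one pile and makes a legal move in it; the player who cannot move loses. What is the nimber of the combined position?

Pile A is a plain Nim pile of size 20, so its Grundy value is 20.
Grundy values for pile B (subtraction set {2, 4}):
g(0) = mex{} = 0
g(1) = mex{} = 0
g(2) = mex{0} = 1
g(3) = mex{0} = 1
g(4) = mex{0,1} = 2
g(5) = mex{0,1} = 2
g(6) = mex{1,2} = 0
So g(6) = 0.
The value of a disjunctive sum is the nim-sum of the parts.
Combined value = 20 XOR 0 = 20.

20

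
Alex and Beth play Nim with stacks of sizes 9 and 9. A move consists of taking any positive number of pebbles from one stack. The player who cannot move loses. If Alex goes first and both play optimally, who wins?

Beth wins

Compute the nim-sum pairwise:
9 ^ 9 = 0
The nim-sum is 0, so this is a P-position: the player to move is in a losing position under optimal play; Alex is about to move from it and so loses — Beth wins.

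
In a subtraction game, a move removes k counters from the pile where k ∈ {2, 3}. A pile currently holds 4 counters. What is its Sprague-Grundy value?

Grundy values for subtraction set {2, 3}:
g(0) = mex{} = 0
g(1) = mex{} = 0
g(2) = mex{0} = 1
g(3) = mex{0} = 1
g(4) = mex{0,1} = 2
So g(4) = 2.

2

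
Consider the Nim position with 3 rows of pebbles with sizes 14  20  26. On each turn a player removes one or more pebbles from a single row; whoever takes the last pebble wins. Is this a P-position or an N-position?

Compute the nim-sum pairwise:
14 ^ 20 = 26
26 ^ 26 = 0
The nim-sum is 0, so this is a P-position: the player to move is in a losing position under optimal play.

P-position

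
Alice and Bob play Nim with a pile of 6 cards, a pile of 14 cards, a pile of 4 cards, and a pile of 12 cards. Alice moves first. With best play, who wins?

Nim-sum: 6 ^ 14 ^ 4 ^ 12 = 0.
The nim-sum is 0, so this is a P-position: the player to move is in a losing position under optimal play; Alice is about to move from it and so loses — Bob wins.

Bob wins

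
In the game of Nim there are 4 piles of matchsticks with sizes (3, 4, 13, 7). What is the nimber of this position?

13

In binary:
  0011  (3)
  0100  (4)
  1101  (13)
  0111  (7)
  ----
  1101  (13)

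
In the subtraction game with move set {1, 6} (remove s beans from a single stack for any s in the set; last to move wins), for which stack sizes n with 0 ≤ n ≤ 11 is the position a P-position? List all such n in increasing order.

0, 2, 4, 7, 9, 11

Compute g(0), g(1), … for moves {1, 6}:
k:     0  1  2  3  4  5  6  7  8  9 10 11
g(k):  0  1  0  1  0  1  2  0  1  0  1  0
The P-positions (g = 0) in 0..11 are 0, 2, 4, 7, 9, 11.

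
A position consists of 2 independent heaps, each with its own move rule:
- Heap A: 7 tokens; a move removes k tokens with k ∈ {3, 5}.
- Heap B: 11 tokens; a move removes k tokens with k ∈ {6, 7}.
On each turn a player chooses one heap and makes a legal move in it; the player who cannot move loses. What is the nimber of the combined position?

For heap A, compute g(0), g(1), … with moves {3, 5}:
k:     0  1  2  3  4  5  6  7
g(k):  0  0  0  1  1  1  2  2
So g(7) = 2.
Grundy values for heap B (subtraction set {6, 7}):
k:     0  1  2  3  4  5  6  7  8  9 10 11
g(k):  0  0  0  0  0  0  1  1  1  1  1  1
So g(11) = 1.
The value of a disjunctive sum is the nim-sum of the parts.
Combined value = 2 ⊕ 1 = 3.

3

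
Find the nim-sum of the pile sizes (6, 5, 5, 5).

3

Nim-sum: 6 ⊕ 5 ⊕ 5 ⊕ 5 = 3.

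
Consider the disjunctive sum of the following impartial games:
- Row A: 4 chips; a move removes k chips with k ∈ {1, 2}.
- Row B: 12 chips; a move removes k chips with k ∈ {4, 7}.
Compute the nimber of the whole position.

Build the Grundy sequence for row A with g(k) = mex{g(k−s) : s ∈ {1, 2}, s ≤ k}:
g(0) = mex{} = 0
g(1) = mex{0} = 1
g(2) = mex{0,1} = 2
g(3) = mex{1,2} = 0
g(4) = mex{0,2} = 1
So g(4) = 1.
Build the Grundy sequence for row B with g(k) = mex{g(k−s) : s ∈ {4, 7}, s ≤ k}:
g(0) = mex{} = 0
g(1) = mex{} = 0
g(2) = mex{} = 0
g(3) = mex{} = 0
g(4) = mex{0} = 1
g(5) = mex{0} = 1
g(6) = mex{0} = 1
g(7) = mex{0} = 1
g(8) = mex{0,1} = 2
g(9) = mex{0,1} = 2
g(10) = mex{0,1} = 2
g(11) = mex{1} = 0
g(12) = mex{1,2} = 0
So g(12) = 0.
The value of a disjunctive sum is the nim-sum of the parts.
Combined value = 1 XOR 0 = 1.

1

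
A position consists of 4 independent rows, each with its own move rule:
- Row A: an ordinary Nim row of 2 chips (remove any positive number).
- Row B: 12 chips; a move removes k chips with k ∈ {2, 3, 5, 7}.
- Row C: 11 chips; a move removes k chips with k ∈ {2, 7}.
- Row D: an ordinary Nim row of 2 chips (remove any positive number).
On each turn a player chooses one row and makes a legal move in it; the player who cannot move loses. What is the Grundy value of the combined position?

Row A is a plain Nim row of size 2, so its Grundy value is 2.
Grundy values for row B (subtraction set {2, 3, 5, 7}):
k:     0  1  2  3  4  5  6  7  8  9 10 11 12
g(k):  0  0  1  1  2  2  3  3  4  0  0  1  1
So g(12) = 1.
Build the Grundy sequence for row C with g(k) = mex{g(k−s) : s ∈ {2, 7}, s ≤ k}:
k:     0  1  2  3  4  5  6  7  8  9 10 11
g(k):  0  0  1  1  0  0  1  1  2  0  0  1
So g(11) = 1.
Row D is a plain Nim row of size 2, so its Grundy value is 2.
The value of a disjunctive sum is the nim-sum of the parts.
Combined value = 2 XOR 1 XOR 1 XOR 2 = 0.

0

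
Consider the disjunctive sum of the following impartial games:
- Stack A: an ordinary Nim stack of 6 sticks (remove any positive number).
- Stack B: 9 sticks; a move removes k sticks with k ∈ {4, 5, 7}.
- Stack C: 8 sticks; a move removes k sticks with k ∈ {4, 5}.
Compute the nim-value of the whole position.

6

Stack A is a plain Nim stack of size 6, so its Grundy value is 6.
For stack B, compute g(0), g(1), … with moves {4, 5, 7}:
k:     0  1  2  3  4  5  6  7  8  9
g(k):  0  0  0  0  1  1  1  1  2  2
So g(9) = 2.
Build the Grundy sequence for stack C with g(k) = mex{g(k−s) : s ∈ {4, 5}, s ≤ k}:
k:     0  1  2  3  4  5  6  7  8
g(k):  0  0  0  0  1  1  1  1  2
So g(8) = 2.
By the Sprague-Grundy theorem, the Grundy value of a sum of independent games is the XOR of the component values.
Combined value = 6 ⊕ 2 ⊕ 2 = 6.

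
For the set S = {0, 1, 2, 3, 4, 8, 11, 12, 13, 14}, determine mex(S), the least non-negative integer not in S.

5

The values 0, 1, 2, 3, 4 are all present; 5 is the first non-negative integer missing from the set.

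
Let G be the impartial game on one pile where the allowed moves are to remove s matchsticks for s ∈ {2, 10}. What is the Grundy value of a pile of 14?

Build the Grundy sequence with g(k) = mex{g(k−s) : s ∈ {2, 10}, s ≤ k}:
k:     0  1  2  3  4  5  6  7  8  9 10 11 12 13 14
g(k):  0  0  1  1  0  0  1  1  0  0  1  1  0  0  1
So g(14) = 1.

1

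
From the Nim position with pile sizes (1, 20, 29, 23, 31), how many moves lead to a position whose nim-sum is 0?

0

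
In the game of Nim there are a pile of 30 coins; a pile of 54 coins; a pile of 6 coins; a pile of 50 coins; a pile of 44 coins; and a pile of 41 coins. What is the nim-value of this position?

25

Compute the nim-sum pairwise:
30 XOR 54 = 40
40 XOR 6 = 46
46 XOR 50 = 28
28 XOR 44 = 48
48 XOR 41 = 25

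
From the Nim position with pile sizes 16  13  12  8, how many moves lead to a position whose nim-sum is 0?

Nim-sum: 16 ⊕ 13 ⊕ 12 ⊕ 8 = 25.
The overall nim-sum is X = 25. A pile of size p has a winning move iff p XOR X < p (reduce it to p XOR X).
  16: 16 XOR 25 = 9 < 16 — winning move (to 9).
  13: 13 XOR 25 = 20 ≥ 13 — no move.
  12: 12 XOR 25 = 21 ≥ 12 — no move.
  8: 8 XOR 25 = 17 ≥ 8 — no move.
That gives 1 winning move.

1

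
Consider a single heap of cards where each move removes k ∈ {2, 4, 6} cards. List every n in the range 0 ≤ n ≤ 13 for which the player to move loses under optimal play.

Grundy values for subtraction set {2, 4, 6}:
k:     0  1  2  3  4  5  6  7  8  9 10 11 12 13
g(k):  0  0  1  1  2  2  3  3  0  0  1  1  2  2
The P-positions (g = 0) in 0..13 are 0, 1, 8, 9.

0, 1, 8, 9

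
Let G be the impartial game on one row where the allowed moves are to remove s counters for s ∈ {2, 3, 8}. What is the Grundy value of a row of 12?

1

Compute g(0), g(1), … for moves {2, 3, 8}:
g(0) = mex{} = 0
g(1) = mex{} = 0
g(2) = mex{0} = 1
g(3) = mex{0} = 1
g(4) = mex{0,1} = 2
g(5) = mex{1} = 0
g(6) = mex{1,2} = 0
g(7) = mex{0,2} = 1
g(8) = mex{0} = 1
g(9) = mex{0,1} = 2
g(10) = mex{1} = 0
g(11) = mex{1,2} = 0
g(12) = mex{0,2} = 1
So g(12) = 1.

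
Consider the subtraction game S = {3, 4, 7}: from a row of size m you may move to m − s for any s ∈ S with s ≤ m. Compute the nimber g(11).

Compute g(0), g(1), … for moves {3, 4, 7}:
k:     0  1  2  3  4  5  6  7  8  9 10 11
g(k):  0  0  0  1  1  1  2  2  2  3  0  0
So g(11) = 0.

0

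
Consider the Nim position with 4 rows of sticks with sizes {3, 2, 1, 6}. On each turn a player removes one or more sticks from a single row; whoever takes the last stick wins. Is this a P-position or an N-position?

N-position

In binary:
  011  (3)
  010  (2)
  001  (1)
  110  (6)
  ---
  110  (6)
The nim-sum is 6 ≠ 0, so this is an N-position: the player to move can win.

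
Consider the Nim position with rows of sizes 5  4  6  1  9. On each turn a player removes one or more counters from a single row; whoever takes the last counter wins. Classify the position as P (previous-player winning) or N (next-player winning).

N-position

Write each in binary and XOR column by column:
  0101  (5)
  0100  (4)
  0110  (6)
  0001  (1)
  1001  (9)
  ----
  1111  (15)
The nim-sum is 15 ≠ 0, so this is an N-position: the player to move can win.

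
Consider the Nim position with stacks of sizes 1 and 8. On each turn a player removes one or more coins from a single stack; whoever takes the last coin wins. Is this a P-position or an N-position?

Compute the nim-sum pairwise:
1 XOR 8 = 9
The nim-sum is 9 ≠ 0, so this is an N-position: the player to move can win.

N-position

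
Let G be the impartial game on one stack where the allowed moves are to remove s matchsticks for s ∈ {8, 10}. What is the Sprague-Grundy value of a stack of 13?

Build the Grundy sequence with g(k) = mex{g(k−s) : s ∈ {8, 10}, s ≤ k}:
g(0) = mex{} = 0
g(1) = mex{} = 0
g(2) = mex{} = 0
g(3) = mex{} = 0
g(4) = mex{} = 0
g(5) = mex{} = 0
g(6) = mex{} = 0
g(7) = mex{} = 0
g(8) = mex{0} = 1
g(9) = mex{0} = 1
g(10) = mex{0} = 1
g(11) = mex{0} = 1
g(12) = mex{0} = 1
g(13) = mex{0} = 1
So g(13) = 1.

1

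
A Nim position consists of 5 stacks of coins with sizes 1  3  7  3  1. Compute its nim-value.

7

Compute the nim-sum pairwise:
1 ⊕ 3 = 2
2 ⊕ 7 = 5
5 ⊕ 3 = 6
6 ⊕ 1 = 7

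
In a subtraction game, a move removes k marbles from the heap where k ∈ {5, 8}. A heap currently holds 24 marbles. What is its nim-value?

Compute g(0), g(1), … for moves {5, 8}:
k:     0  1  2  3  4  5  6  7  8  9 10 11 12 13 14 15 16 17 18 19 20 21 22 23 24
g(k):  0  0  0  0  0  1  1  1  1  1  2  2  2  0  0  0  0  0  1  1  1  1  1  2  2
So g(24) = 2.

2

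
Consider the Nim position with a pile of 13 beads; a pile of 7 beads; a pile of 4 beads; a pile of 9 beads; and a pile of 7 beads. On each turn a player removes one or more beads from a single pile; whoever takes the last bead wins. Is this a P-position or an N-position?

P-position

Compute the nim-sum pairwise:
13 ^ 7 = 10
10 ^ 4 = 14
14 ^ 9 = 7
7 ^ 7 = 0
The nim-sum is 0, so this is a P-position: the player to move is in a losing position under optimal play.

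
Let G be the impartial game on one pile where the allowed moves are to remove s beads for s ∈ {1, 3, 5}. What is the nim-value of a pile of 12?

0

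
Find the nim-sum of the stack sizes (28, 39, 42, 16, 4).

5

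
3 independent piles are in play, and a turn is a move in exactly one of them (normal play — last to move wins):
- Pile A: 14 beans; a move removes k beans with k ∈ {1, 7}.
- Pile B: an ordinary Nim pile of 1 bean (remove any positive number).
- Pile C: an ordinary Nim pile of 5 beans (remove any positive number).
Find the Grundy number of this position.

4

Grundy values for pile A (subtraction set {1, 7}):
g(0) = mex{} = 0
g(1) = mex{0} = 1
g(2) = mex{1} = 0
g(3) = mex{0} = 1
g(4) = mex{1} = 0
g(5) = mex{0} = 1
g(6) = mex{1} = 0
g(7) = mex{0} = 1
g(8) = mex{1} = 0
g(9) = mex{0} = 1
g(10) = mex{1} = 0
g(11) = mex{0} = 1
g(12) = mex{1} = 0
g(13) = mex{0} = 1
g(14) = mex{1} = 0
So g(14) = 0.
Pile B is a plain Nim pile of size 1, so its Grundy value is 1.
Pile C is a plain Nim pile of size 5, so its Grundy value is 5.
By the Sprague-Grundy theorem, the Grundy value of a sum of independent games is the XOR of the component values.
Combined value = 0 XOR 1 XOR 5 = 4.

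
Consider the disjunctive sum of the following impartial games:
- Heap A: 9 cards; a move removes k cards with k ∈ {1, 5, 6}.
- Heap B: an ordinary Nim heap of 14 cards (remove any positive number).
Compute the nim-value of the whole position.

For heap A, compute g(0), g(1), … with moves {1, 5, 6}:
k:     0  1  2  3  4  5  6  7  8  9
g(k):  0  1  0  1  0  1  2  3  2  3
So g(9) = 3.
Heap B is a plain Nim heap of size 14, so its Grundy value is 14.
By the Sprague-Grundy theorem, the Grundy value of a sum of independent games is the XOR of the component values.
Combined value = 3 ⊕ 14 = 13.

13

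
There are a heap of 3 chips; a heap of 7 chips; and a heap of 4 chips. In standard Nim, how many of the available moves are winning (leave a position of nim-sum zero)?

Compute the nim-sum pairwise:
3 ⊕ 7 = 4
4 ⊕ 4 = 0
The nim-sum is already 0, so every move leaves a nonzero nim-sum — there are no winning moves.

0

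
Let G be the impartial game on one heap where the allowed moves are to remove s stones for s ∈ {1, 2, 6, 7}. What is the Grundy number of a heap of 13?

2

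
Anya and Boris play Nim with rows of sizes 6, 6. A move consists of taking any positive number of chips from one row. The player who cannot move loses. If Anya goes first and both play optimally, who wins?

Nim-sum: 6 ^ 6 = 0.
The nim-sum is 0, so this is a P-position: the player to move is in a losing position under optimal play; Anya is about to move from it and so loses — Boris wins.

Boris wins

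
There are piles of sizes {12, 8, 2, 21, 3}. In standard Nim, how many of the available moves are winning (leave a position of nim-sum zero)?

Bitwise XOR of the heap sizes:
  01100  (12)
  01000  (8)
  00010  (2)
  10101  (21)
  00011  (3)
  -----
  10000  (16)
The overall nim-sum is X = 16. A pile of size p has a winning move iff p XOR X < p (reduce it to p XOR X).
  12: 12 XOR 16 = 28 ≥ 12 — no move.
  8: 8 XOR 16 = 24 ≥ 8 — no move.
  2: 2 XOR 16 = 18 ≥ 2 — no move.
  21: 21 XOR 16 = 5 < 21 — winning move (to 5).
  3: 3 XOR 16 = 19 ≥ 3 — no move.
That gives 1 winning move.

1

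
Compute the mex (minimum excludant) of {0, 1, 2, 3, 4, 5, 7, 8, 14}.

6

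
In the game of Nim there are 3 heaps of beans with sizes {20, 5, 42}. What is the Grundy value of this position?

59

Compute the nim-sum pairwise:
20 ⊕ 5 = 17
17 ⊕ 42 = 59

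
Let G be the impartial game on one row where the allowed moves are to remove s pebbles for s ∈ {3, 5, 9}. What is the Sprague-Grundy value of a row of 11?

Compute g(0), g(1), … for moves {3, 5, 9}:
k:     0  1  2  3  4  5  6  7  8  9 10 11
g(k):  0  0  0  1  1  1  2  2  0  3  3  1
So g(11) = 1.

1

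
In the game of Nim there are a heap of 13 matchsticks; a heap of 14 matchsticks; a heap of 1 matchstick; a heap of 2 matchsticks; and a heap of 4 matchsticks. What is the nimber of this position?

Nim-sum: 13 ⊕ 14 ⊕ 1 ⊕ 2 ⊕ 4 = 4.

4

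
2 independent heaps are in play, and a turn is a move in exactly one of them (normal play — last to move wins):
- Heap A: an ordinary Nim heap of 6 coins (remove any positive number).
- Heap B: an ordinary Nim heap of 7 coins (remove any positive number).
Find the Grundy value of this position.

1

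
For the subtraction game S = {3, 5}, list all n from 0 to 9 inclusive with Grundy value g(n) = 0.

0, 1, 2, 8, 9

Build the Grundy sequence with g(k) = mex{g(k−s) : s ∈ {3, 5}, s ≤ k}:
g(0) = mex{} = 0
g(1) = mex{} = 0
g(2) = mex{} = 0
g(3) = mex{0} = 1
g(4) = mex{0} = 1
g(5) = mex{0} = 1
g(6) = mex{0,1} = 2
g(7) = mex{0,1} = 2
g(8) = mex{1} = 0
g(9) = mex{1,2} = 0
The P-positions (g = 0) in 0..9 are 0, 1, 2, 8, 9.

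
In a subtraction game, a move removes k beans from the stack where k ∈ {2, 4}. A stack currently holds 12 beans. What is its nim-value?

Compute g(0), g(1), … for moves {2, 4}:
g(0) = mex{} = 0
g(1) = mex{} = 0
g(2) = mex{0} = 1
g(3) = mex{0} = 1
g(4) = mex{0,1} = 2
g(5) = mex{0,1} = 2
g(6) = mex{1,2} = 0
g(7) = mex{1,2} = 0
g(8) = mex{0,2} = 1
g(9) = mex{0,2} = 1
g(10) = mex{0,1} = 2
g(11) = mex{0,1} = 2
g(12) = mex{1,2} = 0
So g(12) = 0.

0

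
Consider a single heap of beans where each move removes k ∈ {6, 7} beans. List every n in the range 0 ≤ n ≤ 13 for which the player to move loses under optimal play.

Build the Grundy sequence with g(k) = mex{g(k−s) : s ∈ {6, 7}, s ≤ k}:
k:     0  1  2  3  4  5  6  7  8  9 10 11 12 13
g(k):  0  0  0  0  0  0  1  1  1  1  1  1  2  0
The P-positions (g = 0) in 0..13 are 0, 1, 2, 3, 4, 5, 13.

0, 1, 2, 3, 4, 5, 13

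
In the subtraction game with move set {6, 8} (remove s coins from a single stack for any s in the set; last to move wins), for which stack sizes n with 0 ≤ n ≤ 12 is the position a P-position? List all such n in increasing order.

0, 1, 2, 3, 4, 5

Compute g(0), g(1), … for moves {6, 8}:
k:     0  1  2  3  4  5  6  7  8  9 10 11 12
g(k):  0  0  0  0  0  0  1  1  1  1  1  1  2
The P-positions (g = 0) in 0..12 are 0, 1, 2, 3, 4, 5.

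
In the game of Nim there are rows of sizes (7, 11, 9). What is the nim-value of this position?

Compute the nim-sum pairwise:
7 ⊕ 11 = 12
12 ⊕ 9 = 5

5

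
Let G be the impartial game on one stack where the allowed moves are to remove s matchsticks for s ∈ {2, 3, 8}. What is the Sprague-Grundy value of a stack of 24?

Build the Grundy sequence with g(k) = mex{g(k−s) : s ∈ {2, 3, 8}, s ≤ k}:
k:     0  1  2  3  4  5  6  7  8  9 10 11 12 13 14 15 16 17 18 19 20 21 22 23 24
g(k):  0  0  1  1  2  0  0  1  1  2  0  0  1  1  2  0  0  1  1  2  0  0  1  1  2
So g(24) = 2.

2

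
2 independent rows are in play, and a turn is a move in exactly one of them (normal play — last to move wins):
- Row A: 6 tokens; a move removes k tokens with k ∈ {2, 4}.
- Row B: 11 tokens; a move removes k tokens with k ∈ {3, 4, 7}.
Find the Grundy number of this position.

Build the Grundy sequence for row A with g(k) = mex{g(k−s) : s ∈ {2, 4}, s ≤ k}:
k:     0  1  2  3  4  5  6
g(k):  0  0  1  1  2  2  0
So g(6) = 0.
Build the Grundy sequence for row B with g(k) = mex{g(k−s) : s ∈ {3, 4, 7}, s ≤ k}:
k:     0  1  2  3  4  5  6  7  8  9 10 11
g(k):  0  0  0  1  1  1  2  2  2  3  0  0
So g(11) = 0.
By the Sprague-Grundy theorem, the Grundy value of a sum of independent games is the XOR of the component values.
Combined value = 0 XOR 0 = 0.

0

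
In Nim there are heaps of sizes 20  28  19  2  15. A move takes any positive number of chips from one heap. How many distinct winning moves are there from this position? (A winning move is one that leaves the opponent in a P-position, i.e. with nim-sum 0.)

3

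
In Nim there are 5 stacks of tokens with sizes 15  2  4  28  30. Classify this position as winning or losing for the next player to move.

Winning position

Nim-sum: 15 ^ 2 ^ 4 ^ 28 ^ 30 = 11.
The nim-sum is 11 ≠ 0, so this is an N-position: the player to move can win.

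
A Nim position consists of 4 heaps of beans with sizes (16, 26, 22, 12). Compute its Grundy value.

Bitwise XOR of the heap sizes:
  10000  (16)
  11010  (26)
  10110  (22)
  01100  (12)
  -----
  10000  (16)

16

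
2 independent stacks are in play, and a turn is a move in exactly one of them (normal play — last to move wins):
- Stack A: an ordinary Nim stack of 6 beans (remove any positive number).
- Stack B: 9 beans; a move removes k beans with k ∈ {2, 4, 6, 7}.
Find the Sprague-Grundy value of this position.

Stack A is a plain Nim stack of size 6, so its Grundy value is 6.
For stack B, compute g(0), g(1), … with moves {2, 4, 6, 7}:
k:     0  1  2  3  4  5  6  7  8  9
g(k):  0  0  1  1  2  2  3  3  4  0
So g(9) = 0.
The value of a disjunctive sum is the nim-sum of the parts.
Combined value = 6 ⊕ 0 = 6.

6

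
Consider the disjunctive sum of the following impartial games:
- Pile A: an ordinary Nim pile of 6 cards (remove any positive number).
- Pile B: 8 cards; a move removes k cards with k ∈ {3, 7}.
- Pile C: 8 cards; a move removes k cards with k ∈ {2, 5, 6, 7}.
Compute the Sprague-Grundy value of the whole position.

6

Pile A is a plain Nim pile of size 6, so its Grundy value is 6.
Grundy values for pile B (subtraction set {3, 7}):
k:     0  1  2  3  4  5  6  7  8
g(k):  0  0  0  1  1  1  0  2  2
So g(8) = 2.
For pile C, compute g(0), g(1), … with moves {2, 5, 6, 7}:
k:     0  1  2  3  4  5  6  7  8
g(k):  0  0  1  1  0  2  1  3  2
So g(8) = 2.
By the Sprague-Grundy theorem, the Grundy value of a sum of independent games is the XOR of the component values.
Combined value = 6 ⊕ 2 ⊕ 2 = 6.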